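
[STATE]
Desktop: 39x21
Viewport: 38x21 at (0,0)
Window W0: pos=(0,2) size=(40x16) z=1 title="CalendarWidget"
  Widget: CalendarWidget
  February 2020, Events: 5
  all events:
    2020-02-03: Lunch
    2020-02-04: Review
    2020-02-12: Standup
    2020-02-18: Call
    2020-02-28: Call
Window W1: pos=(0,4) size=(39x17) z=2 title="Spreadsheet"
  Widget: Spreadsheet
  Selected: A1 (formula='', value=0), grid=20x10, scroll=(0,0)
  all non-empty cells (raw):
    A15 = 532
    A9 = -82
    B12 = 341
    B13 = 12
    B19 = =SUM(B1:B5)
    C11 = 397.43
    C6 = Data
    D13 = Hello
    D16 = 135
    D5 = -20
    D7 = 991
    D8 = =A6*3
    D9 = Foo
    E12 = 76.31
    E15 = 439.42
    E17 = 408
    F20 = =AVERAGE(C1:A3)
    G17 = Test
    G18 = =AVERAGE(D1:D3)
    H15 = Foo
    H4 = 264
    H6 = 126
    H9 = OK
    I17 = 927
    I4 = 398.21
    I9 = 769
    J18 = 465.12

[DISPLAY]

                                      
                                      
┏━━━━━━━━━━━━━━━━━━━━━━━━━━━━━━━━━━━━━
┃ CalendarWidget                      
┏━━━━━━━━━━━━━━━━━━━━━━━━━━━━━━━━━━━━━
┃ Spreadsheet                         
┠─────────────────────────────────────
┃A1:                                  
┃       A       B       C       D     
┃-------------------------------------
┃  1      [0]       0       0       0 
┃  2        0       0       0       0 
┃  3        0       0       0       0 
┃  4        0       0       0       0 
┃  5        0       0       0     -20 
┃  6        0       0Data           0 
┃  7        0       0       0     991 
┃  8        0       0       0       0 
┃  9      -82       0       0Foo      
┃ 10        0       0       0       0 
┗━━━━━━━━━━━━━━━━━━━━━━━━━━━━━━━━━━━━━


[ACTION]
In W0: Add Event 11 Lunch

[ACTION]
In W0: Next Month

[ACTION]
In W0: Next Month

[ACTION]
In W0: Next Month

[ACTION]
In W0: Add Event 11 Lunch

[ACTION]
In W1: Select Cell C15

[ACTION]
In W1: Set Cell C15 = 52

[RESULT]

                                      
                                      
┏━━━━━━━━━━━━━━━━━━━━━━━━━━━━━━━━━━━━━
┃ CalendarWidget                      
┏━━━━━━━━━━━━━━━━━━━━━━━━━━━━━━━━━━━━━
┃ Spreadsheet                         
┠─────────────────────────────────────
┃C15: 52                              
┃       A       B       C       D     
┃-------------------------------------
┃  1        0       0       0       0 
┃  2        0       0       0       0 
┃  3        0       0       0       0 
┃  4        0       0       0       0 
┃  5        0       0       0     -20 
┃  6        0       0Data           0 
┃  7        0       0       0     991 
┃  8        0       0       0       0 
┃  9      -82       0       0Foo      
┃ 10        0       0       0       0 
┗━━━━━━━━━━━━━━━━━━━━━━━━━━━━━━━━━━━━━


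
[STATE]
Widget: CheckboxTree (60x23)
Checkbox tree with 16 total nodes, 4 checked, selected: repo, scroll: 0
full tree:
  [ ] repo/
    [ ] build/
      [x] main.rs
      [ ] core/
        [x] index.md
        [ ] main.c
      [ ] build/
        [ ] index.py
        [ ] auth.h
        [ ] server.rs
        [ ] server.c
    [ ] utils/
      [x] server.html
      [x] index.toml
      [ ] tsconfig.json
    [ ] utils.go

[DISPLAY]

>[-] repo/                                                  
   [-] build/                                               
     [x] main.rs                                            
     [-] core/                                              
       [x] index.md                                         
       [ ] main.c                                           
     [ ] build/                                             
       [ ] index.py                                         
       [ ] auth.h                                           
       [ ] server.rs                                        
       [ ] server.c                                         
   [-] utils/                                               
     [x] server.html                                        
     [x] index.toml                                         
     [ ] tsconfig.json                                      
   [ ] utils.go                                             
                                                            
                                                            
                                                            
                                                            
                                                            
                                                            
                                                            


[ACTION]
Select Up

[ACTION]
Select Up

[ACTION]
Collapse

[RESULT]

>[-] repo/                                                  
                                                            
                                                            
                                                            
                                                            
                                                            
                                                            
                                                            
                                                            
                                                            
                                                            
                                                            
                                                            
                                                            
                                                            
                                                            
                                                            
                                                            
                                                            
                                                            
                                                            
                                                            
                                                            


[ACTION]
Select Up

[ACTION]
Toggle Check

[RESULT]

>[x] repo/                                                  
                                                            
                                                            
                                                            
                                                            
                                                            
                                                            
                                                            
                                                            
                                                            
                                                            
                                                            
                                                            
                                                            
                                                            
                                                            
                                                            
                                                            
                                                            
                                                            
                                                            
                                                            
                                                            


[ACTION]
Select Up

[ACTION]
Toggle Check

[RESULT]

>[ ] repo/                                                  
                                                            
                                                            
                                                            
                                                            
                                                            
                                                            
                                                            
                                                            
                                                            
                                                            
                                                            
                                                            
                                                            
                                                            
                                                            
                                                            
                                                            
                                                            
                                                            
                                                            
                                                            
                                                            


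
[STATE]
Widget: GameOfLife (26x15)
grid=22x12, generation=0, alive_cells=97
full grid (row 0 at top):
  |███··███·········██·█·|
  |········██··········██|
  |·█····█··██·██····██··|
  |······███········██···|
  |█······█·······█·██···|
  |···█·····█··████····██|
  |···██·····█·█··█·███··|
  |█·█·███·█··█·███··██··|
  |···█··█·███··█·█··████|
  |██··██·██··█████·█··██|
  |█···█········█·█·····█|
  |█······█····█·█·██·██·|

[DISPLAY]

Gen: 0                    
███··███·········██·█·    
········██··········██    
·█····█··██·██····██··    
······███········██···    
█······█·······█·██···    
···█·····█··████····██    
···██·····█·█··█·███··    
█·█·███·█··█·███··██··    
···█··█·███··█·█··████    
██··██·██··█████·█··██    
█···█········█·█·····█    
█······█····█·█·██·██·    
                          
                          


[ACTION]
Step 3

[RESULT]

Gen: 3                    
······████············    
·····█··█·······██···█    
····█···█·█·····█·████    
····█···██·····█·····█    
····██··█·██·██··█·██·    
······███·██·█···█·█··    
··██·····█···█··██····    
·█·········███··██····    
·█········█·█···██····    
█······██····█·██···█·    
██····█·█···█········█    
······██████···██···█·    
                          
                          


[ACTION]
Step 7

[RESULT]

Gen: 10                   
······················    
···██·················    
···██·················    
···········█··········    
··········███·········    
··██······██·█········    
·█·█···············██·    
·███···············██·    
···············███····    
·················█····    
··············█·██····    
··············██······    
                          
                          


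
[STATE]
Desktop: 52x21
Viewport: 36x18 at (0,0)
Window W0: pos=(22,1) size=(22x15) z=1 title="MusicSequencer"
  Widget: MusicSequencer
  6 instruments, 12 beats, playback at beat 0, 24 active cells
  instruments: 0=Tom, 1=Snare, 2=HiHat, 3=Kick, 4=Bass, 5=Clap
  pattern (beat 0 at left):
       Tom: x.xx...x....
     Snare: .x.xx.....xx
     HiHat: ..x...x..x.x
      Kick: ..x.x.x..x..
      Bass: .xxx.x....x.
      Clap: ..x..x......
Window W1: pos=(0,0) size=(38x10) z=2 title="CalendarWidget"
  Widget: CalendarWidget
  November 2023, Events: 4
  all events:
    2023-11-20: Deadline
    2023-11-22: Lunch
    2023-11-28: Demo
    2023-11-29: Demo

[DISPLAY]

┏━━━━━━━━━━━━━━━━━━━━━━━━━━━━━━━━━━━
┃ CalendarWidget                    
┠───────────────────────────────────
┃           November 2023           
┃Mo Tu We Th Fr Sa Su               
┃       1  2  3  4  5               
┃ 6  7  8  9 10 11 12               
┃13 14 15 16 17 18 19               
┃20* 21 22* 23 24 25 26             
┗━━━━━━━━━━━━━━━━━━━━━━━━━━━━━━━━━━━
                      ┃  Clap··█··█·
                      ┃             
                      ┃             
                      ┃             
                      ┃             
                      ┗━━━━━━━━━━━━━
                                    
                                    


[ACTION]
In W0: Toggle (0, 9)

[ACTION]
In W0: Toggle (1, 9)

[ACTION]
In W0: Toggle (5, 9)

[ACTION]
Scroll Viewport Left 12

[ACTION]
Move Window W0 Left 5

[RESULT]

┏━━━━━━━━━━━━━━━━━━━━━━━━━━━━━━━━━━━
┃ CalendarWidget                    
┠───────────────────────────────────
┃           November 2023           
┃Mo Tu We Th Fr Sa Su               
┃       1  2  3  4  5               
┃ 6  7  8  9 10 11 12               
┃13 14 15 16 17 18 19               
┃20* 21 22* 23 24 25 26             
┗━━━━━━━━━━━━━━━━━━━━━━━━━━━━━━━━━━━
                 ┃  Clap··█··█···█··
                 ┃                  
                 ┃                  
                 ┃                  
                 ┃                  
                 ┗━━━━━━━━━━━━━━━━━━
                                    
                                    


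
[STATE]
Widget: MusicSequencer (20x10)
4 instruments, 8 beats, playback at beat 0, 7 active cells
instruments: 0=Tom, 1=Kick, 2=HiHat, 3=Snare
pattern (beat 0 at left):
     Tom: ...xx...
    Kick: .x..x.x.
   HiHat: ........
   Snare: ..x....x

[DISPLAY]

      ▼1234567      
   Tom···██···      
  Kick·█··█·█·      
 HiHat········      
 Snare··█····█      
                    
                    
                    
                    
                    


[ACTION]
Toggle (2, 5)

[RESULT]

      ▼1234567      
   Tom···██···      
  Kick·█··█·█·      
 HiHat·····█··      
 Snare··█····█      
                    
                    
                    
                    
                    


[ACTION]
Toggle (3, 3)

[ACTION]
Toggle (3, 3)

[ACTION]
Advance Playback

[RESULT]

      0▼234567      
   Tom···██···      
  Kick·█··█·█·      
 HiHat·····█··      
 Snare··█····█      
                    
                    
                    
                    
                    


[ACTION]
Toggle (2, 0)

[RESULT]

      0▼234567      
   Tom···██···      
  Kick·█··█·█·      
 HiHat█····█··      
 Snare··█····█      
                    
                    
                    
                    
                    


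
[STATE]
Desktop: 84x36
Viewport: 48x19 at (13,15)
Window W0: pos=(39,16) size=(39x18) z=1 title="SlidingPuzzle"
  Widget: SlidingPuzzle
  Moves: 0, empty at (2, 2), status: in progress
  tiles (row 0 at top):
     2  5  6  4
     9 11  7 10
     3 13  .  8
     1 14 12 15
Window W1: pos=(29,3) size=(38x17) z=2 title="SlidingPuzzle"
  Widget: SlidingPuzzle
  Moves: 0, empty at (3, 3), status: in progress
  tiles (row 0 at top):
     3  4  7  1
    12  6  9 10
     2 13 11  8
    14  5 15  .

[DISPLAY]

                ┃Moves: 0                       
                ┃                               
                ┃                               
                ┃                               
                ┗━━━━━━━━━━━━━━━━━━━━━━━━━━━━━━━
                          ┃│  2 │  5 │  6 │  4 │
                          ┃├────┼────┼────┼────┤
                          ┃│  9 │ 11 │  7 │ 10 │
                          ┃├────┼────┼────┼────┤
                          ┃│  3 │ 13 │    │  8 │
                          ┃├────┼────┼────┼────┤
                          ┃│  1 │ 14 │ 12 │ 15 │
                          ┃└────┴────┴────┴────┘
                          ┃Moves: 0             
                          ┃                     
                          ┃                     
                          ┃                     
                          ┃                     
                          ┗━━━━━━━━━━━━━━━━━━━━━


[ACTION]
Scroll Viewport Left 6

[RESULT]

                      ┃Moves: 0                 
                      ┃                         
                      ┃                         
                      ┃                         
                      ┗━━━━━━━━━━━━━━━━━━━━━━━━━
                                ┃│  2 │  5 │  6 
                                ┃├────┼────┼────
                                ┃│  9 │ 11 │  7 
                                ┃├────┼────┼────
                                ┃│  3 │ 13 │    
                                ┃├────┼────┼────
                                ┃│  1 │ 14 │ 12 
                                ┃└────┴────┴────
                                ┃Moves: 0       
                                ┃               
                                ┃               
                                ┃               
                                ┃               
                                ┗━━━━━━━━━━━━━━━


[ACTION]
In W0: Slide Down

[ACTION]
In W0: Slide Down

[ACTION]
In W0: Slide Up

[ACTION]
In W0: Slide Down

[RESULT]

                      ┃Moves: 0                 
                      ┃                         
                      ┃                         
                      ┃                         
                      ┗━━━━━━━━━━━━━━━━━━━━━━━━━
                                ┃│  2 │  5 │    
                                ┃├────┼────┼────
                                ┃│  9 │ 11 │  6 
                                ┃├────┼────┼────
                                ┃│  3 │ 13 │  7 
                                ┃├────┼────┼────
                                ┃│  1 │ 14 │ 12 
                                ┃└────┴────┴────
                                ┃Moves: 4       
                                ┃               
                                ┃               
                                ┃               
                                ┃               
                                ┗━━━━━━━━━━━━━━━


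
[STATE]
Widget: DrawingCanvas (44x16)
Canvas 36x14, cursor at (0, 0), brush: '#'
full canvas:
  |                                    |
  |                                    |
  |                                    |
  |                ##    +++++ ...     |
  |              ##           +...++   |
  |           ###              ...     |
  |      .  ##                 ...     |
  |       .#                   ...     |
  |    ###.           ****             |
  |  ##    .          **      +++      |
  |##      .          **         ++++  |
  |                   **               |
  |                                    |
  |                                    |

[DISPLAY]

+                                           
                                            
                                            
                ##    +++++ ...             
              ##           +...++           
           ###              ...             
      .  ##                 ...             
       .#                   ...             
    ###.           ****                     
  ##    .          **      +++              
##      .          **         ++++          
                   **                       
                                            
                                            
                                            
                                            


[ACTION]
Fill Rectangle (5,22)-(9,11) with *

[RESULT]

+                                           
                                            
                                            
                ##    +++++ ...             
              ##           +...++           
           ************     ...             
      .  ##************     ...             
       .#  ************     ...             
    ###.   ************                     
  ##    .  ************    +++              
##      .          **         ++++          
                   **                       
                                            
                                            
                                            
                                            


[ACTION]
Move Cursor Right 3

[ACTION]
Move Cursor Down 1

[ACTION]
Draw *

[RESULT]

                                            
   *                                        
                                            
                ##    +++++ ...             
              ##           +...++           
           ************     ...             
      .  ##************     ...             
       .#  ************     ...             
    ###.   ************                     
  ##    .  ************    +++              
##      .          **         ++++          
                   **                       
                                            
                                            
                                            
                                            


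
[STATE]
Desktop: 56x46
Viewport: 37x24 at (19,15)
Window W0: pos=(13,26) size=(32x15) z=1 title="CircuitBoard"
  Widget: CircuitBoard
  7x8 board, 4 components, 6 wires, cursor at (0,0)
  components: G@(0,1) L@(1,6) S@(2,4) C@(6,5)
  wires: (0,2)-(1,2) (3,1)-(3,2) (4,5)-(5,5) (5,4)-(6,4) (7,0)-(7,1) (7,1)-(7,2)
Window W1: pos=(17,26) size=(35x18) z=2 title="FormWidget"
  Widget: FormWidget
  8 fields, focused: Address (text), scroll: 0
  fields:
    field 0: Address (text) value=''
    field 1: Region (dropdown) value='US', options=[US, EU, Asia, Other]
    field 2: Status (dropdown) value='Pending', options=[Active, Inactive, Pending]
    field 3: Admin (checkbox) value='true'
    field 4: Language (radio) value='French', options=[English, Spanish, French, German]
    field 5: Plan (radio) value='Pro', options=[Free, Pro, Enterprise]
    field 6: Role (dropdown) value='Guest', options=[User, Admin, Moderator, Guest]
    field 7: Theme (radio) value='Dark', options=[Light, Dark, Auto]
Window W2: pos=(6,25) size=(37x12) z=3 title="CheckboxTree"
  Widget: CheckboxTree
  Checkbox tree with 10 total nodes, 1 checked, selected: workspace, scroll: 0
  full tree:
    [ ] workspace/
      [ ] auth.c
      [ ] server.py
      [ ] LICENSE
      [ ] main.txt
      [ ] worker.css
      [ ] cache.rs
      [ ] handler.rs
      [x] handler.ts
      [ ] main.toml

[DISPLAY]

                                     
                                     
                                     
                                     
                                     
                                     
                                     
                                     
                                     
                                     
━━━━━━━━━━━━━━━━━━━━━━━┓             
e                      ┃━━━━━━━━┓    
───────────────────────┨        ┃    
ce/                    ┃────────┨    
c                      ┃       ]┃    
r.py                   ┃      ▼]┃    
SE                     ┃      ▼]┃    
txt                    ┃        ┃    
r.css                  ┃  ( ) Sp┃    
.rs                    ┃●) Pro  ┃    
er.rs                  ┃      ▼]┃    
━━━━━━━━━━━━━━━━━━━━━━━┛(●) Dark┃    
                                ┃    
                                ┃    


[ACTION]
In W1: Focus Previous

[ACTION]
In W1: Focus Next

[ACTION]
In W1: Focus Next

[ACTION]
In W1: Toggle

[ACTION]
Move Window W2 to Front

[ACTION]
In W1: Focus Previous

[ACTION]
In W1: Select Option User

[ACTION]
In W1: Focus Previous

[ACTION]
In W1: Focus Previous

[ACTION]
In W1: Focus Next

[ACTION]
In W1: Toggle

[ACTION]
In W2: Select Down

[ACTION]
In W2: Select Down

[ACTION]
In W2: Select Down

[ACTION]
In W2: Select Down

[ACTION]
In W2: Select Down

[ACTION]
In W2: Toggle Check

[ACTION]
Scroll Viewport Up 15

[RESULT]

                                     
                                     
                                     
                                     
                                     
                                     
                                     
                                     
                                     
                                     
                                     
                                     
                                     
                                     
                                     
                                     
                                     
                                     
                                     
                                     
                                     
                                     
                                     
                                     


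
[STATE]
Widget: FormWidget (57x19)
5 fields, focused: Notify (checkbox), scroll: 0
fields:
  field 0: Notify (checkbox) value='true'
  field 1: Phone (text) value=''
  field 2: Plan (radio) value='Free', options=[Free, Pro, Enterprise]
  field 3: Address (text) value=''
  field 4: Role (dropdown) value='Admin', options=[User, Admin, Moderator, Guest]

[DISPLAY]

> Notify:     [x]                                        
  Phone:      [                                         ]
  Plan:       (●) Free  ( ) Pro  ( ) Enterprise          
  Address:    [                                         ]
  Role:       [Admin                                   ▼]
                                                         
                                                         
                                                         
                                                         
                                                         
                                                         
                                                         
                                                         
                                                         
                                                         
                                                         
                                                         
                                                         
                                                         


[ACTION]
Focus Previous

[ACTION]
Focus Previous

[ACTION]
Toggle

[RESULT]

  Notify:     [x]                                        
  Phone:      [                                         ]
  Plan:       (●) Free  ( ) Pro  ( ) Enterprise          
> Address:    [                                         ]
  Role:       [Admin                                   ▼]
                                                         
                                                         
                                                         
                                                         
                                                         
                                                         
                                                         
                                                         
                                                         
                                                         
                                                         
                                                         
                                                         
                                                         


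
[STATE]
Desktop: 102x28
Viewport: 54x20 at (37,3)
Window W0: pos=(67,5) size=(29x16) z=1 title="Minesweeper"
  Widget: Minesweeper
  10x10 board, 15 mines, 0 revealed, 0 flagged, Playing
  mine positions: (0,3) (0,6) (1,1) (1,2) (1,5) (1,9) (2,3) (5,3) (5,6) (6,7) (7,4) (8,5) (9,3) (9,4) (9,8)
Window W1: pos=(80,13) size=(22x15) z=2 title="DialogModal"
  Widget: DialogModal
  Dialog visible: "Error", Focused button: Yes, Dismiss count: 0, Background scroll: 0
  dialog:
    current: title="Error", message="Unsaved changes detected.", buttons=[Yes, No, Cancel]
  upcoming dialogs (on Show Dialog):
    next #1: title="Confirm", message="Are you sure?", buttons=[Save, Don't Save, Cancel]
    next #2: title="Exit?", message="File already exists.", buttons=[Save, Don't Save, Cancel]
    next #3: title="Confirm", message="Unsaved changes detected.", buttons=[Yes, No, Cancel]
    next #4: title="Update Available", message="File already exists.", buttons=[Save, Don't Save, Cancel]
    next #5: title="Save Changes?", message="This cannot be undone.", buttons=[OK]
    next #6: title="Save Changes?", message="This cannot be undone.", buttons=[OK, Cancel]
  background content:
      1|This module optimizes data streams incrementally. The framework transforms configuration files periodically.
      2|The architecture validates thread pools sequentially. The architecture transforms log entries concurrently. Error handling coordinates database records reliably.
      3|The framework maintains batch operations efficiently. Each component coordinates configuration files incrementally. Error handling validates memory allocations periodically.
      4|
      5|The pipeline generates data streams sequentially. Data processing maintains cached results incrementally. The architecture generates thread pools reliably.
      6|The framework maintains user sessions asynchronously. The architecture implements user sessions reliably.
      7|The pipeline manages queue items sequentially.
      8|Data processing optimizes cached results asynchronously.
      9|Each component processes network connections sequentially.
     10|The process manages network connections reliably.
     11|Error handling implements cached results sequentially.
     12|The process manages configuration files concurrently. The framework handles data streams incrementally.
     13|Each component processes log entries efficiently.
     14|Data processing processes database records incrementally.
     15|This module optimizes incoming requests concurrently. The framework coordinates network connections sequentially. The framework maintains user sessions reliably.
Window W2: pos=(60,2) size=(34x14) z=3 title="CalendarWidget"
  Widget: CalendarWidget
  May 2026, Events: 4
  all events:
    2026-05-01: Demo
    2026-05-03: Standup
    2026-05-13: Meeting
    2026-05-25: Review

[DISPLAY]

                       ┃ CalendarWidget               
                       ┠──────────────────────────────
                       ┃            May 2026          
                       ┃Mo Tu We Th Fr Sa Su          
                       ┃             1*  2  3*        
                       ┃ 4  5  6  7  8  9 10          
                       ┃11 12 13* 14 15 16 17         
                       ┃18 19 20 21 22 23 24          
                       ┃25* 26 27 28 29 30 31         
                       ┃                              
                       ┃                              
                       ┃                              
                       ┗━━━━━━━━━━━━━━━━━━━━━━━━━━━━━━
                              ┃■■■■■■■■■■  ┃This modul
                              ┃■■■■■■■■■■  ┃The archit
                              ┃            ┃The framew
                              ┃            ┃  ┌───────
                              ┗━━━━━━━━━━━━┃Th│    Err
                                           ┃Th│Unsaved
                                           ┃Th│[Yes]  


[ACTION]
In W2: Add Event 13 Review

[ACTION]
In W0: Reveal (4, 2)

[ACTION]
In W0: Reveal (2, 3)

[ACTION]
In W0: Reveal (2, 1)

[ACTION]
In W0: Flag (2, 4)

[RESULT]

                       ┃ CalendarWidget               
                       ┠──────────────────────────────
                       ┃            May 2026          
                       ┃Mo Tu We Th Fr Sa Su          
                       ┃             1*  2  3*        
                       ┃ 4  5  6  7  8  9 10          
                       ┃11 12 13* 14 15 16 17         
                       ┃18 19 20 21 22 23 24          
                       ┃25* 26 27 28 29 30 31         
                       ┃                              
                       ┃                              
                       ┃                              
                       ┗━━━━━━━━━━━━━━━━━━━━━━━━━━━━━━
                              ┃■■■■■✹■■■■  ┃This modul
                              ┃■■■✹✹■■■✹■  ┃The archit
                              ┃            ┃The framew
                              ┃            ┃  ┌───────
                              ┗━━━━━━━━━━━━┃Th│    Err
                                           ┃Th│Unsaved
                                           ┃Th│[Yes]  


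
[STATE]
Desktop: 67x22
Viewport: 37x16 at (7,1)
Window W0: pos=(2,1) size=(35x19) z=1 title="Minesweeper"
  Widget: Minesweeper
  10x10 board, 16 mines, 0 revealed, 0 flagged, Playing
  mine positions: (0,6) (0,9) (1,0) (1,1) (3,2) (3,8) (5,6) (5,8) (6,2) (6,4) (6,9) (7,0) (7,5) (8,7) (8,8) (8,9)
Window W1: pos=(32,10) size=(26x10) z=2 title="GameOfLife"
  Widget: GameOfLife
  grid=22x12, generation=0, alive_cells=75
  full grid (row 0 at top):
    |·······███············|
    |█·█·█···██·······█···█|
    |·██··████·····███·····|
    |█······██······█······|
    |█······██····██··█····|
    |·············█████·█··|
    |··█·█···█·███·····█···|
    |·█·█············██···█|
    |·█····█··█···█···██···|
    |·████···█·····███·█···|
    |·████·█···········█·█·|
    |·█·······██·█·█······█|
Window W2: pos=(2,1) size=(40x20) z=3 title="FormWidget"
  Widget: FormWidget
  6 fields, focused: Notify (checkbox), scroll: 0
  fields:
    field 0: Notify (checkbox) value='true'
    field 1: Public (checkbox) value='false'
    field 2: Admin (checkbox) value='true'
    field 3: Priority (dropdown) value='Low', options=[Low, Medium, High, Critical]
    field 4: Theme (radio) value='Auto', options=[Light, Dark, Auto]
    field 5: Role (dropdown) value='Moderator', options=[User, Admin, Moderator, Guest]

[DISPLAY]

━━━━━━━━━━━━━━━━━━━━━━━━━━━━━━━━━━┓  
mWidget                           ┃  
──────────────────────────────────┨  
tify:     [x]                     ┃  
blic:     [ ]                     ┃  
min:      [x]                     ┃  
iority:   [Low                  ▼]┃  
eme:      ( ) Light  ( ) Dark  (●)┃  
le:       [Moderator            ▼]┃  
                                  ┃━━
                                  ┃fe
                                  ┃──
                                  ┃  
                                  ┃··
                                  ┃··
                                  ┃··


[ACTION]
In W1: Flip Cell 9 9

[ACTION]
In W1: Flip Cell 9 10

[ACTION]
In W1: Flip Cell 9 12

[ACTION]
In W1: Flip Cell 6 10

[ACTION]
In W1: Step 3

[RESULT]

━━━━━━━━━━━━━━━━━━━━━━━━━━━━━━━━━━┓  
mWidget                           ┃  
──────────────────────────────────┨  
tify:     [x]                     ┃  
blic:     [ ]                     ┃  
min:      [x]                     ┃  
iority:   [Low                  ▼]┃  
eme:      ( ) Light  ( ) Dark  (●)┃  
le:       [Moderator            ▼]┃  
                                  ┃━━
                                  ┃fe
                                  ┃──
                                  ┃  
                                  ┃··
                                  ┃█·
                                  ┃··


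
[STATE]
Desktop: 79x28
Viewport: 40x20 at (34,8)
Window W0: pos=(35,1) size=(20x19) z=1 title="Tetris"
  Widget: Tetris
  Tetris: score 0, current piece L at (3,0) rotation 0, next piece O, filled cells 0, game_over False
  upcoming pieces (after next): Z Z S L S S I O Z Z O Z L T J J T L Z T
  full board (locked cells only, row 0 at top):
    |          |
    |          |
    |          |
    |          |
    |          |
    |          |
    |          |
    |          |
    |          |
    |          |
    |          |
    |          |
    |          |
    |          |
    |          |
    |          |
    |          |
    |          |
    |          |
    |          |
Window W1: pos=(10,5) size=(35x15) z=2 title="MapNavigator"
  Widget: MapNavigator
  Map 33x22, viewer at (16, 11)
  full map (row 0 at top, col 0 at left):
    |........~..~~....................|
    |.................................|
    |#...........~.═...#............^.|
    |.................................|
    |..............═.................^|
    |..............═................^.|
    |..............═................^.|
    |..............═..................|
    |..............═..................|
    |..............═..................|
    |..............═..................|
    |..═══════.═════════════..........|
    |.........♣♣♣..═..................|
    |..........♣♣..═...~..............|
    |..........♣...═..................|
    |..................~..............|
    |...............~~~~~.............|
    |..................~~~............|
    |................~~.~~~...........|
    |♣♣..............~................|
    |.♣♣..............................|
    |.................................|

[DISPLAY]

........^.┃         ┃                   
..........┃         ┃                   
..........┃         ┃                   
..........┃         ┃                   
..........┃         ┃                   
..........┃         ┃                   
..........┃         ┃                   
..........┃         ┃                   
..........┃         ┃                   
..........┃         ┃                   
..........┃         ┃                   
━━━━━━━━━━┛━━━━━━━━━┛                   
                                        
                                        
                                        
                                        
                                        
                                        
                                        
                                        


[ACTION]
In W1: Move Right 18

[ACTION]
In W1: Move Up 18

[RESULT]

          ┃         ┃                   
          ┃         ┃                   
          ┃         ┃                   
          ┃         ┃                   
          ┃         ┃                   
          ┃         ┃                   
          ┃         ┃                   
          ┃         ┃                   
          ┃         ┃                   
          ┃         ┃                   
          ┃         ┃                   
━━━━━━━━━━┛━━━━━━━━━┛                   
                                        
                                        
                                        
                                        
                                        
                                        
                                        
                                        
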